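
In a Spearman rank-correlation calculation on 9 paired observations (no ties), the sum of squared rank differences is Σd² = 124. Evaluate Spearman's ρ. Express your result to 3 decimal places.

-0.033

ρ = 1 − 6Σd² / [n(n²−1)] = 1 − 6×124 / (9×80)
  = 1 − 744/720 = 1 − 1.0333 ≈ -0.033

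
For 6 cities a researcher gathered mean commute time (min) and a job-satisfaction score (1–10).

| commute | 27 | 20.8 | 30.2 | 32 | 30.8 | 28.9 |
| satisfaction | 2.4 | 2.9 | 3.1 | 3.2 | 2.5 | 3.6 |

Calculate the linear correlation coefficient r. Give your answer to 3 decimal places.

n = 6, Σx = 169.7, Σy = 17.7, Σx² = 4881.53, Σy² = 53.23, Σxy = 502.18
nΣxy − ΣxΣy = 3013.08 − 3003.69 = 9.39
nΣx² − (Σx)² = 29289.18 − 28798.09 = 491.09; nΣy² − (Σy)² = 319.38 − 313.29 = 6.09
r = 9.39 / √(491.09 × 6.09) = 9.39 / 54.6876 ≈ 0.172

0.172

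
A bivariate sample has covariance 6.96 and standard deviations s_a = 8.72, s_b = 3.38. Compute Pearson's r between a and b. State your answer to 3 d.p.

r = Cov(a,b) / (s_a · s_b) = 6.96 / (8.72 × 3.38)
  = 6.96 / 29.4736 ≈ 0.236

0.236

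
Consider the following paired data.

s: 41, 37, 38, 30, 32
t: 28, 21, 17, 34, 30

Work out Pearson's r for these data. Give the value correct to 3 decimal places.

n = 5, Σs = 178, Σt = 130, Σs² = 6418, Σt² = 3570, Σst = 4551
nΣst − ΣsΣt = 22755 − 23140 = -385
nΣs² − (Σs)² = 32090 − 31684 = 406; nΣt² − (Σt)² = 17850 − 16900 = 950
r = -385 / √(406 × 950) = -385 / 621.0475 ≈ -0.620

-0.620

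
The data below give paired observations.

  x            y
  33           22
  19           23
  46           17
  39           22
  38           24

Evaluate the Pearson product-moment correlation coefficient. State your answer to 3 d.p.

-0.597

n = 5, Σx = 175, Σy = 108, Σx² = 6531, Σy² = 2362, Σxy = 3715
nΣxy − ΣxΣy = 18575 − 18900 = -325
nΣx² − (Σx)² = 32655 − 30625 = 2030; nΣy² − (Σy)² = 11810 − 11664 = 146
r = -325 / √(2030 × 146) = -325 / 544.4079 ≈ -0.597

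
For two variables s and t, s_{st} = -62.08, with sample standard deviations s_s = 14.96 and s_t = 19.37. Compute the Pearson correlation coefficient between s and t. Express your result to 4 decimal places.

r = Cov(s,t) / (s_s · s_t) = -62.08 / (14.96 × 19.37)
  = -62.08 / 289.7752 ≈ -0.2142

-0.2142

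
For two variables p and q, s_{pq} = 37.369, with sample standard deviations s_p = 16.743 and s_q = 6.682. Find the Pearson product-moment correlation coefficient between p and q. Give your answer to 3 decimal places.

0.334

r = Cov(p,q) / (s_p · s_q) = 37.369 / (16.743 × 6.682)
  = 37.369 / 111.8767 ≈ 0.334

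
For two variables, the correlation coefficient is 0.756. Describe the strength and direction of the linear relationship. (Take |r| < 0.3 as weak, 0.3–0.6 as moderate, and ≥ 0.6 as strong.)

strong positive

r = 0.756 > 0 so the relationship is positive.
|r| = 0.756, which falls in the strong range.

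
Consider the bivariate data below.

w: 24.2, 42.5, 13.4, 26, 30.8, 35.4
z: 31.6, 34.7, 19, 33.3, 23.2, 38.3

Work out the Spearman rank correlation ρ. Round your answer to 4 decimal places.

0.7714

Rank w: 2, 6, 1, 3, 4, 5
Rank z: 3, 5, 1, 4, 2, 6
d = rank(w) − rank(z): -1, 1, 0, -1, 2, -1; Σd² = 8
ρ = 1 − 6Σd² / [n(n²−1)] = 1 − 6×8 / (6×35) = 1 − 48/210 ≈ 0.7714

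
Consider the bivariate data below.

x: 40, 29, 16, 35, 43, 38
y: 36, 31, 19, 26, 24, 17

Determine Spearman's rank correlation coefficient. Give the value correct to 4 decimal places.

0.1429

Rank x: 5, 2, 1, 3, 6, 4
Rank y: 6, 5, 2, 4, 3, 1
d = rank(x) − rank(y): -1, -3, -1, -1, 3, 3; Σd² = 30
ρ = 1 − 6Σd² / [n(n²−1)] = 1 − 6×30 / (6×35) = 1 − 180/210 ≈ 0.1429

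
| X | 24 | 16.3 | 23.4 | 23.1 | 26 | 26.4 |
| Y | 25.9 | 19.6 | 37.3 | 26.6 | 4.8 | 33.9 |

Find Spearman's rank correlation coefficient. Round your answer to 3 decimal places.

0.086

Rank X: 4, 1, 3, 2, 5, 6
Rank Y: 3, 2, 6, 4, 1, 5
d = rank(X) − rank(Y): 1, -1, -3, -2, 4, 1; Σd² = 32
ρ = 1 − 6Σd² / [n(n²−1)] = 1 − 6×32 / (6×35) = 1 − 192/210 ≈ 0.086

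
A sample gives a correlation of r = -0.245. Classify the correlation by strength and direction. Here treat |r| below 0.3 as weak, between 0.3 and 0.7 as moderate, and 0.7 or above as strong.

weak negative

r = -0.245 < 0 so the relationship is negative.
|r| = 0.245, which falls in the weak range.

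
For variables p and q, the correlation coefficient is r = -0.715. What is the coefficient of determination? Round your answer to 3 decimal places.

0.511

r² = (-0.715)² = 0.511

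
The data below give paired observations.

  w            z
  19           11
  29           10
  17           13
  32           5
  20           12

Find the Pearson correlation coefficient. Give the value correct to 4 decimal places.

-0.8852

n = 5, Σw = 117, Σz = 51, Σw² = 2915, Σz² = 559, Σwz = 1120
nΣwz − ΣwΣz = 5600 − 5967 = -367
nΣw² − (Σw)² = 14575 − 13689 = 886; nΣz² − (Σz)² = 2795 − 2601 = 194
r = -367 / √(886 × 194) = -367 / 414.5890 ≈ -0.8852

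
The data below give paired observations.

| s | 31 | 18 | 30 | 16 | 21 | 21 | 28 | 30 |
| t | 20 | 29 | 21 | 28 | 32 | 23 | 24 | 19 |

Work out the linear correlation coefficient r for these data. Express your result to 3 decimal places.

n = 8, Σs = 195, Σt = 196, Σs² = 5007, Σt² = 4956, Σst = 4617
nΣst − ΣsΣt = 36936 − 38220 = -1284
nΣs² − (Σs)² = 40056 − 38025 = 2031; nΣt² − (Σt)² = 39648 − 38416 = 1232
r = -1284 / √(2031 × 1232) = -1284 / 1581.8318 ≈ -0.812

-0.812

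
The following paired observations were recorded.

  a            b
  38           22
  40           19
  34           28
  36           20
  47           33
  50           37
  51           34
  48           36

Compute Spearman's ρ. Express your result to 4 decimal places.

Rank a: 3, 4, 1, 2, 5, 7, 8, 6
Rank b: 3, 1, 4, 2, 5, 8, 6, 7
d = rank(a) − rank(b): 0, 3, -3, 0, 0, -1, 2, -1; Σd² = 24
ρ = 1 − 6Σd² / [n(n²−1)] = 1 − 6×24 / (8×63) = 1 − 144/504 ≈ 0.7143

0.7143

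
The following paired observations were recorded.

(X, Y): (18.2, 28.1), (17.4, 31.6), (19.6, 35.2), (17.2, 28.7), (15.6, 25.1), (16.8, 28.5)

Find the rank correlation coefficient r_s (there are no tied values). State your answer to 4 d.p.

Rank X: 5, 4, 6, 3, 1, 2
Rank Y: 2, 5, 6, 4, 1, 3
d = rank(X) − rank(Y): 3, -1, 0, -1, 0, -1; Σd² = 12
ρ = 1 − 6Σd² / [n(n²−1)] = 1 − 6×12 / (6×35) = 1 − 72/210 ≈ 0.6571

0.6571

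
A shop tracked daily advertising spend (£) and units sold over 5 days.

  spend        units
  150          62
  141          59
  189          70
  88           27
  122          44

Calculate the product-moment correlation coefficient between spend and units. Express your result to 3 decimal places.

n = 5, Σx = 690, Σy = 262, Σx² = 100730, Σy² = 14890, Σxy = 38593
nΣxy − ΣxΣy = 192965 − 180780 = 12185
nΣx² − (Σx)² = 503650 − 476100 = 27550; nΣy² − (Σy)² = 74450 − 68644 = 5806
r = 12185 / √(27550 × 5806) = 12185 / 12647.3436 ≈ 0.963

0.963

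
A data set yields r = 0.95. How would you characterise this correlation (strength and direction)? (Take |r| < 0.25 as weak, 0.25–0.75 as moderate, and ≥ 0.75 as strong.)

r = 0.95 > 0 so the relationship is positive.
|r| = 0.95, which falls in the strong range.

strong positive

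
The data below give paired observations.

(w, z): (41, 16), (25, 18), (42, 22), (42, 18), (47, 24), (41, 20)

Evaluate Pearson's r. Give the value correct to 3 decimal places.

0.481

n = 6, Σw = 238, Σz = 118, Σw² = 9724, Σz² = 2364, Σwz = 4734
nΣwz − ΣwΣz = 28404 − 28084 = 320
nΣw² − (Σw)² = 58344 − 56644 = 1700; nΣz² − (Σz)² = 14184 − 13924 = 260
r = 320 / √(1700 × 260) = 320 / 664.8308 ≈ 0.481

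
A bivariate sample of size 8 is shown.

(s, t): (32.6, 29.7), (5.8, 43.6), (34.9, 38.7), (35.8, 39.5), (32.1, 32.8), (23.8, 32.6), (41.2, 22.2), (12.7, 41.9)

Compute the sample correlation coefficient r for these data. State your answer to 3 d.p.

-0.693

n = 8, Σs = 218.9, Σt = 281, Σs² = 7051.63, Σt² = 10228.04, Σst = 7261.36
nΣst − ΣsΣt = 58090.88 − 61510.9 = -3420.02
nΣs² − (Σs)² = 56413.04 − 47917.21 = 8495.83; nΣt² − (Σt)² = 81824.32 − 78961 = 2863.32
r = -3420.02 / √(8495.83 × 2863.32) = -3420.02 / 4932.1679 ≈ -0.693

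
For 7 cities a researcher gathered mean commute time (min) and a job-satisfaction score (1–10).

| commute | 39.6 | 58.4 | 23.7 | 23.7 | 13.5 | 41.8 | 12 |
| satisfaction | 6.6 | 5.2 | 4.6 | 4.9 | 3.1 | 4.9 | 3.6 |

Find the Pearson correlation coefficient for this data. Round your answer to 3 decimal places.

n = 7, Σx = 212.7, Σy = 32.9, Σx² = 8175.59, Σy² = 162.35, Σxy = 1080.06
nΣxy − ΣxΣy = 7560.42 − 6997.83 = 562.59
nΣx² − (Σx)² = 57229.13 − 45241.29 = 11987.84; nΣy² − (Σy)² = 1136.45 − 1082.41 = 54.04
r = 562.59 / √(11987.84 × 54.04) = 562.59 / 804.8744 ≈ 0.699

0.699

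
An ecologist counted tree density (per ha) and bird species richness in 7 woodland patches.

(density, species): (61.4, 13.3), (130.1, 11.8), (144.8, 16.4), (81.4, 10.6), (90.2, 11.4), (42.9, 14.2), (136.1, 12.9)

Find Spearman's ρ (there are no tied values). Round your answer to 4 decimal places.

0.1071

Rank density: 2, 5, 7, 3, 4, 1, 6
Rank species: 5, 3, 7, 1, 2, 6, 4
d = rank(density) − rank(species): -3, 2, 0, 2, 2, -5, 2; Σd² = 50
ρ = 1 − 6Σd² / [n(n²−1)] = 1 − 6×50 / (7×48) = 1 − 300/336 ≈ 0.1071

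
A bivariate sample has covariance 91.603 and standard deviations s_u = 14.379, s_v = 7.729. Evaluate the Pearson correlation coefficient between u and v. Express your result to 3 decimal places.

0.824

r = Cov(u,v) / (s_u · s_v) = 91.603 / (14.379 × 7.729)
  = 91.603 / 111.1353 ≈ 0.824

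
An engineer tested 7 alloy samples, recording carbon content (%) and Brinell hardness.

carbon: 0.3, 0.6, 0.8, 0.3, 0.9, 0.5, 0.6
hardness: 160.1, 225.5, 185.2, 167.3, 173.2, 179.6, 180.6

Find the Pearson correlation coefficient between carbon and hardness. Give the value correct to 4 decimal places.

n = 7, Σx = 4, Σy = 1271.5, Σx² = 2.6, Σy² = 233641.35, Σxy = 735.72
nΣxy − ΣxΣy = 5150.04 − 5086 = 64.04
nΣx² − (Σx)² = 18.2 − 16 = 2.2; nΣy² − (Σy)² = 1635489.45 − 1616712.25 = 18777.2
r = 64.04 / √(2.2 × 18777.2) = 64.04 / 203.2482 ≈ 0.3151

0.3151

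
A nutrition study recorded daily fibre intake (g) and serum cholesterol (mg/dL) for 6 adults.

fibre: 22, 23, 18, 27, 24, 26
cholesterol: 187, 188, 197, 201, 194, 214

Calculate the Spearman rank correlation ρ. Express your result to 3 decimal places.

Rank fibre: 2, 3, 1, 6, 4, 5
Rank cholesterol: 1, 2, 4, 5, 3, 6
d = rank(fibre) − rank(cholesterol): 1, 1, -3, 1, 1, -1; Σd² = 14
ρ = 1 − 6Σd² / [n(n²−1)] = 1 − 6×14 / (6×35) = 1 − 84/210 ≈ 0.600

0.600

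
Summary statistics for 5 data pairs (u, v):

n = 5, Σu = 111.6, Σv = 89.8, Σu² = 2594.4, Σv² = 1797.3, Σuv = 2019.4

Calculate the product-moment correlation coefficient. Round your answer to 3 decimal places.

r = (nΣuv − ΣuΣv) / √[(nΣu² − (Σu)²)(nΣv² − (Σv)²)]
Numerator: 5×2019.4 − 111.6×89.8 = 75.32
Denominator: √[(12972 − 12454.56)(8986.5 − 8064.04)] = √[517.44 × 922.46] = 690.8818
r = 75.32 / 690.8818 ≈ 0.109

0.109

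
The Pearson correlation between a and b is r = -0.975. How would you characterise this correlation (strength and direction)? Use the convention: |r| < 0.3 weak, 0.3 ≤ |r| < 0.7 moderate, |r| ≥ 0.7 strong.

r = -0.975 < 0 so the relationship is negative.
|r| = 0.975, which falls in the strong range.

strong negative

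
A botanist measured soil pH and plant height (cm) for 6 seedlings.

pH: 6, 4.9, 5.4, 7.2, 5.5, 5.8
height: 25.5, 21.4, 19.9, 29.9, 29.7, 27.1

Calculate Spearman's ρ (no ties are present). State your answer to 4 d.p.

0.7143

Rank pH: 5, 1, 2, 6, 3, 4
Rank height: 3, 2, 1, 6, 5, 4
d = rank(pH) − rank(height): 2, -1, 1, 0, -2, 0; Σd² = 10
ρ = 1 − 6Σd² / [n(n²−1)] = 1 − 6×10 / (6×35) = 1 − 60/210 ≈ 0.7143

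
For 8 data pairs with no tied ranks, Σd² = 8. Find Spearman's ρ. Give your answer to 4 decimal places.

0.9048

ρ = 1 − 6Σd² / [n(n²−1)] = 1 − 6×8 / (8×63)
  = 1 − 48/504 = 1 − 0.09524 ≈ 0.9048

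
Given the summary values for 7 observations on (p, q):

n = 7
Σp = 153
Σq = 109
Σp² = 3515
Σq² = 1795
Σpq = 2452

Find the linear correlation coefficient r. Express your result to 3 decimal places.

r = (nΣpq − ΣpΣq) / √[(nΣp² − (Σp)²)(nΣq² − (Σq)²)]
Numerator: 7×2452 − 153×109 = 487
Denominator: √[(24605 − 23409)(12565 − 11881)] = √[1196 × 684] = 904.4689
r = 487 / 904.4689 ≈ 0.538

0.538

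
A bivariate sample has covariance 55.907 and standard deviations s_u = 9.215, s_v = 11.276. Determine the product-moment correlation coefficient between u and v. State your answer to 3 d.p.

0.538

r = Cov(u,v) / (s_u · s_v) = 55.907 / (9.215 × 11.276)
  = 55.907 / 103.9083 ≈ 0.538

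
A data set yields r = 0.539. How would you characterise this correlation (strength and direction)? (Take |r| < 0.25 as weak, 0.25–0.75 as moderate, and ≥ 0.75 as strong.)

moderate positive

r = 0.539 > 0 so the relationship is positive.
|r| = 0.539, which falls in the moderate range.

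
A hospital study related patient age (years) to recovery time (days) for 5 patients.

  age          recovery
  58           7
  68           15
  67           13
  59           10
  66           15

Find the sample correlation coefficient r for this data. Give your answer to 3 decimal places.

n = 5, Σx = 318, Σy = 60, Σx² = 20314, Σy² = 768, Σxy = 3877
nΣxy − ΣxΣy = 19385 − 19080 = 305
nΣx² − (Σx)² = 101570 − 101124 = 446; nΣy² − (Σy)² = 3840 − 3600 = 240
r = 305 / √(446 × 240) = 305 / 327.1697 ≈ 0.932

0.932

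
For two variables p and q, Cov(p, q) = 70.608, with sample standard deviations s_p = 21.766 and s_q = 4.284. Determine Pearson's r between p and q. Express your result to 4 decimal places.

0.7572

r = Cov(p,q) / (s_p · s_q) = 70.608 / (21.766 × 4.284)
  = 70.608 / 93.2455 ≈ 0.7572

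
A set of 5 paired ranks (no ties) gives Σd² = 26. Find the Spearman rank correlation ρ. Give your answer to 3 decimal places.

ρ = 1 − 6Σd² / [n(n²−1)] = 1 − 6×26 / (5×24)
  = 1 − 156/120 = 1 − 1.3000 ≈ -0.300

-0.300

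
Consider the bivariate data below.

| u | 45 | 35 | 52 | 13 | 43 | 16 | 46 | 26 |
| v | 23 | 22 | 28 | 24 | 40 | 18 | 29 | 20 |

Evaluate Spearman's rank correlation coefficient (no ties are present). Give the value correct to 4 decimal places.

Rank u: 6, 4, 8, 1, 5, 2, 7, 3
Rank v: 4, 3, 6, 5, 8, 1, 7, 2
d = rank(u) − rank(v): 2, 1, 2, -4, -3, 1, 0, 1; Σd² = 36
ρ = 1 − 6Σd² / [n(n²−1)] = 1 − 6×36 / (8×63) = 1 − 216/504 ≈ 0.5714

0.5714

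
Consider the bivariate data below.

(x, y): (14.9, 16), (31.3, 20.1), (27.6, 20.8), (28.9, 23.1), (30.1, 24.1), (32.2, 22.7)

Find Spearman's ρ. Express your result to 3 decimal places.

0.371

Rank x: 1, 5, 2, 3, 4, 6
Rank y: 1, 2, 3, 5, 6, 4
d = rank(x) − rank(y): 0, 3, -1, -2, -2, 2; Σd² = 22
ρ = 1 − 6Σd² / [n(n²−1)] = 1 − 6×22 / (6×35) = 1 − 132/210 ≈ 0.371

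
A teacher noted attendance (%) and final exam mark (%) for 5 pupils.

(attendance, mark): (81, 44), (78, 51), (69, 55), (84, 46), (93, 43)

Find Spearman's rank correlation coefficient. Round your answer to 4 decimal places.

-0.9000

Rank attendance: 3, 2, 1, 4, 5
Rank mark: 2, 4, 5, 3, 1
d = rank(attendance) − rank(mark): 1, -2, -4, 1, 4; Σd² = 38
ρ = 1 − 6Σd² / [n(n²−1)] = 1 − 6×38 / (5×24) = 1 − 228/120 ≈ -0.9000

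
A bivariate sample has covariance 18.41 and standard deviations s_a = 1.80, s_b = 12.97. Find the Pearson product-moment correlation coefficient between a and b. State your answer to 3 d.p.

0.789

r = Cov(a,b) / (s_a · s_b) = 18.41 / (1.80 × 12.97)
  = 18.41 / 23.3460 ≈ 0.789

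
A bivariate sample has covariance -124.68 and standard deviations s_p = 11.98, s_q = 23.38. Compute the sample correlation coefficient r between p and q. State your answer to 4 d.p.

r = Cov(p,q) / (s_p · s_q) = -124.68 / (11.98 × 23.38)
  = -124.68 / 280.0924 ≈ -0.4451

-0.4451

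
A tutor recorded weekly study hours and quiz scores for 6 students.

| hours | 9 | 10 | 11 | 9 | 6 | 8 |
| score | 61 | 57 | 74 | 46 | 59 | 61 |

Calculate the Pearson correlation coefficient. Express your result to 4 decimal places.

0.3448

n = 6, Σx = 53, Σy = 358, Σx² = 483, Σy² = 21764, Σxy = 3189
nΣxy − ΣxΣy = 19134 − 18974 = 160
nΣx² − (Σx)² = 2898 − 2809 = 89; nΣy² − (Σy)² = 130584 − 128164 = 2420
r = 160 / √(89 × 2420) = 160 / 464.0905 ≈ 0.3448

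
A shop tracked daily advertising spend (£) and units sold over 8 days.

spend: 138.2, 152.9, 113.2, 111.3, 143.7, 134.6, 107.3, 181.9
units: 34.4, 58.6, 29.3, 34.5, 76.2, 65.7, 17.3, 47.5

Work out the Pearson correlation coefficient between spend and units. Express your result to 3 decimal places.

0.551

n = 8, Σx = 1083.1, Σy = 363.5, Σx² = 151047.33, Σy² = 19344.53, Σxy = 51160.33
nΣxy − ΣxΣy = 409282.64 − 393706.85 = 15575.79
nΣx² − (Σx)² = 1208378.64 − 1173105.61 = 35273.03; nΣy² − (Σy)² = 154756.24 − 132132.25 = 22623.99
r = 15575.79 / √(35273.03 × 22623.99) = 15575.79 / 28249.1890 ≈ 0.551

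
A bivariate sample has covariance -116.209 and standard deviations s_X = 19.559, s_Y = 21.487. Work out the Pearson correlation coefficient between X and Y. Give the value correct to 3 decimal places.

r = Cov(X,Y) / (s_X · s_Y) = -116.209 / (19.559 × 21.487)
  = -116.209 / 420.2642 ≈ -0.277

-0.277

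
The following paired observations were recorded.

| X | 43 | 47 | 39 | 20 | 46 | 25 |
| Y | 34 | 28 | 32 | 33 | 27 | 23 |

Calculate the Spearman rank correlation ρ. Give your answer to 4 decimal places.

-0.1429

Rank X: 4, 6, 3, 1, 5, 2
Rank Y: 6, 3, 4, 5, 2, 1
d = rank(X) − rank(Y): -2, 3, -1, -4, 3, 1; Σd² = 40
ρ = 1 − 6Σd² / [n(n²−1)] = 1 − 6×40 / (6×35) = 1 − 240/210 ≈ -0.1429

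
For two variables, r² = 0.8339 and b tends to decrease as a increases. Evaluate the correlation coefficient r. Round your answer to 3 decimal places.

-0.913

|r| = √0.8339 = 0.913
The association is negative, so r = −0.913.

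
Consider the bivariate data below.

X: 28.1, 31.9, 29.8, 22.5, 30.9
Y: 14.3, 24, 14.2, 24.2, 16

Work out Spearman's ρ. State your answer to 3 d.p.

Rank X: 2, 5, 3, 1, 4
Rank Y: 2, 4, 1, 5, 3
d = rank(X) − rank(Y): 0, 1, 2, -4, 1; Σd² = 22
ρ = 1 − 6Σd² / [n(n²−1)] = 1 − 6×22 / (5×24) = 1 − 132/120 ≈ -0.100

-0.100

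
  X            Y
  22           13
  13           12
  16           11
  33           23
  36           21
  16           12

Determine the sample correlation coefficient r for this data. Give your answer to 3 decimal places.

0.946

n = 6, ΣX = 136, ΣY = 92, ΣX² = 3550, ΣY² = 1548, ΣXY = 2325
nΣXY − ΣXΣY = 13950 − 12512 = 1438
nΣX² − (ΣX)² = 21300 − 18496 = 2804; nΣY² − (ΣY)² = 9288 − 8464 = 824
r = 1438 / √(2804 × 824) = 1438 / 1520.0316 ≈ 0.946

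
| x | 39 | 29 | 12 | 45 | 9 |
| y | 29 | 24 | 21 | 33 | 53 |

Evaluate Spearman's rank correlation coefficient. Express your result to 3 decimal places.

Rank x: 4, 3, 2, 5, 1
Rank y: 3, 2, 1, 4, 5
d = rank(x) − rank(y): 1, 1, 1, 1, -4; Σd² = 20
ρ = 1 − 6Σd² / [n(n²−1)] = 1 − 6×20 / (5×24) = 1 − 120/120 ≈ 0.000

0.000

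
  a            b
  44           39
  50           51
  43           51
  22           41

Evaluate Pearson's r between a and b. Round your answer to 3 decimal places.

0.538

n = 4, Σa = 159, Σb = 182, Σa² = 6769, Σb² = 8404, Σab = 7361
nΣab − ΣaΣb = 29444 − 28938 = 506
nΣa² − (Σa)² = 27076 − 25281 = 1795; nΣb² − (Σb)² = 33616 − 33124 = 492
r = 506 / √(1795 × 492) = 506 / 939.7553 ≈ 0.538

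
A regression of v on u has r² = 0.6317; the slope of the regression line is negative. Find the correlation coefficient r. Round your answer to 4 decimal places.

|r| = √0.6317 = 0.7948
The association is negative, so r = −0.7948.

-0.7948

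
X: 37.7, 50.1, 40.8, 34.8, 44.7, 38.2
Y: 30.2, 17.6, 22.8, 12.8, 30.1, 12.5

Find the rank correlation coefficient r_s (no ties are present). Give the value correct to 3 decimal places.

0.143

Rank X: 2, 6, 4, 1, 5, 3
Rank Y: 6, 3, 4, 2, 5, 1
d = rank(X) − rank(Y): -4, 3, 0, -1, 0, 2; Σd² = 30
ρ = 1 − 6Σd² / [n(n²−1)] = 1 − 6×30 / (6×35) = 1 − 180/210 ≈ 0.143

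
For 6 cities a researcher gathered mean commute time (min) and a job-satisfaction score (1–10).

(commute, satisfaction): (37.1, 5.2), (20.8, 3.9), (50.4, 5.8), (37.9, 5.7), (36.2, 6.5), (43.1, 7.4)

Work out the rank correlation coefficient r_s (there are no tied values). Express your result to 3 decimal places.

0.543

Rank commute: 3, 1, 6, 4, 2, 5
Rank satisfaction: 2, 1, 4, 3, 5, 6
d = rank(commute) − rank(satisfaction): 1, 0, 2, 1, -3, -1; Σd² = 16
ρ = 1 − 6Σd² / [n(n²−1)] = 1 − 6×16 / (6×35) = 1 − 96/210 ≈ 0.543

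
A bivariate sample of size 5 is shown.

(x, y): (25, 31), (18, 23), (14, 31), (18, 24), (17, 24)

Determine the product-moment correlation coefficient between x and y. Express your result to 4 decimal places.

0.2423

n = 5, Σx = 92, Σy = 133, Σx² = 1758, Σy² = 3603, Σxy = 2463
nΣxy − ΣxΣy = 12315 − 12236 = 79
nΣx² − (Σx)² = 8790 − 8464 = 326; nΣy² − (Σy)² = 18015 − 17689 = 326
r = 79 / √(326 × 326) = 79 / 326.0000 ≈ 0.2423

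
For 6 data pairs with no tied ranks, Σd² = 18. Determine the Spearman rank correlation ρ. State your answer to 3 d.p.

0.486

ρ = 1 − 6Σd² / [n(n²−1)] = 1 − 6×18 / (6×35)
  = 1 − 108/210 = 1 − 0.5143 ≈ 0.486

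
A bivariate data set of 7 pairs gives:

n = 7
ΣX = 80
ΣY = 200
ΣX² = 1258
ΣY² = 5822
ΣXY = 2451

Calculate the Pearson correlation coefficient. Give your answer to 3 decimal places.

0.859

r = (nΣXY − ΣXΣY) / √[(nΣX² − (ΣX)²)(nΣY² − (ΣY)²)]
Numerator: 7×2451 − 80×200 = 1157
Denominator: √[(8806 − 6400)(40754 − 40000)] = √[2406 × 754] = 1346.8942
r = 1157 / 1346.8942 ≈ 0.859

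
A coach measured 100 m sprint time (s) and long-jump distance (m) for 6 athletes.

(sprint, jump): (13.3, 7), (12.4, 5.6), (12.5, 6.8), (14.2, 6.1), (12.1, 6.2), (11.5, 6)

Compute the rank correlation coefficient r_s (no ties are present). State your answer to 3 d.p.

0.429

Rank sprint: 5, 3, 4, 6, 2, 1
Rank jump: 6, 1, 5, 3, 4, 2
d = rank(sprint) − rank(jump): -1, 2, -1, 3, -2, -1; Σd² = 20
ρ = 1 − 6Σd² / [n(n²−1)] = 1 − 6×20 / (6×35) = 1 − 120/210 ≈ 0.429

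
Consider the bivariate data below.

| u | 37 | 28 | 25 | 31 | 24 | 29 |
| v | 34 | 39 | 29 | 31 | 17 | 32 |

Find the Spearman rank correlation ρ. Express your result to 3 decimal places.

0.600

Rank u: 6, 3, 2, 5, 1, 4
Rank v: 5, 6, 2, 3, 1, 4
d = rank(u) − rank(v): 1, -3, 0, 2, 0, 0; Σd² = 14
ρ = 1 − 6Σd² / [n(n²−1)] = 1 − 6×14 / (6×35) = 1 − 84/210 ≈ 0.600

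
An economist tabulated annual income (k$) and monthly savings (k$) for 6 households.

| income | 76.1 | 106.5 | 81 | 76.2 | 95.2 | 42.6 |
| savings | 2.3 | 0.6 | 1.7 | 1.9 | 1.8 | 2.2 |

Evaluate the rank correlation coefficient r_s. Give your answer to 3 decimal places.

-0.886

Rank income: 2, 6, 4, 3, 5, 1
Rank savings: 6, 1, 2, 4, 3, 5
d = rank(income) − rank(savings): -4, 5, 2, -1, 2, -4; Σd² = 66
ρ = 1 − 6Σd² / [n(n²−1)] = 1 − 6×66 / (6×35) = 1 − 396/210 ≈ -0.886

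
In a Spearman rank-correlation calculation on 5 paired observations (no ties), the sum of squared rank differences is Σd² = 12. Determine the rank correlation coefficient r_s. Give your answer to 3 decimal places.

0.400

ρ = 1 − 6Σd² / [n(n²−1)] = 1 − 6×12 / (5×24)
  = 1 − 72/120 = 1 − 0.6000 ≈ 0.400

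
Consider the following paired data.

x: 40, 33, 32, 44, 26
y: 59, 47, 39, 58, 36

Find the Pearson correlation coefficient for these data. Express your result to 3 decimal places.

0.943

n = 5, Σx = 175, Σy = 239, Σx² = 6325, Σy² = 11871, Σxy = 8647
nΣxy − ΣxΣy = 43235 − 41825 = 1410
nΣx² − (Σx)² = 31625 − 30625 = 1000; nΣy² − (Σy)² = 59355 − 57121 = 2234
r = 1410 / √(1000 × 2234) = 1410 / 1494.6572 ≈ 0.943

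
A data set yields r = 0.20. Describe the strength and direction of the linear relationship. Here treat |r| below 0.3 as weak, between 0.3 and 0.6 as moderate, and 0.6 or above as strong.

r = 0.20 > 0 so the relationship is positive.
|r| = 0.20, which falls in the weak range.

weak positive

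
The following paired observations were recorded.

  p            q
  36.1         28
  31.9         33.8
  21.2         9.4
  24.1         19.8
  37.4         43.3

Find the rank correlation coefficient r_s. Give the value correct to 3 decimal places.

0.900

Rank p: 4, 3, 1, 2, 5
Rank q: 3, 4, 1, 2, 5
d = rank(p) − rank(q): 1, -1, 0, 0, 0; Σd² = 2
ρ = 1 − 6Σd² / [n(n²−1)] = 1 − 6×2 / (5×24) = 1 − 12/120 ≈ 0.900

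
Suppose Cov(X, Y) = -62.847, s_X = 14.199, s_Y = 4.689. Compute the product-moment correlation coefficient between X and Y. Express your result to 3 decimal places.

-0.944

r = Cov(X,Y) / (s_X · s_Y) = -62.847 / (14.199 × 4.689)
  = -62.847 / 66.5791 ≈ -0.944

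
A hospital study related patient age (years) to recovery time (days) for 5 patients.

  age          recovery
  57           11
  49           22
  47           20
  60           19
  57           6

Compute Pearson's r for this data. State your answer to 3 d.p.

-0.552

n = 5, Σx = 270, Σy = 78, Σx² = 14708, Σy² = 1402, Σxy = 4127
nΣxy − ΣxΣy = 20635 − 21060 = -425
nΣx² − (Σx)² = 73540 − 72900 = 640; nΣy² − (Σy)² = 7010 − 6084 = 926
r = -425 / √(640 × 926) = -425 / 769.8312 ≈ -0.552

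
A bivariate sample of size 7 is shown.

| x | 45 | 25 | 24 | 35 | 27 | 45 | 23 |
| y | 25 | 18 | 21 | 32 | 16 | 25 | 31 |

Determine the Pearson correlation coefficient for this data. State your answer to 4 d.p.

n = 7, Σx = 224, Σy = 168, Σx² = 7734, Σy² = 4256, Σxy = 5469
nΣxy − ΣxΣy = 38283 − 37632 = 651
nΣx² − (Σx)² = 54138 − 50176 = 3962; nΣy² − (Σy)² = 29792 − 28224 = 1568
r = 651 / √(3962 × 1568) = 651 / 2492.4719 ≈ 0.2612

0.2612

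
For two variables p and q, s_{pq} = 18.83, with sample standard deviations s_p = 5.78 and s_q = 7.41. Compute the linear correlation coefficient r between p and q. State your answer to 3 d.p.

0.440

r = Cov(p,q) / (s_p · s_q) = 18.83 / (5.78 × 7.41)
  = 18.83 / 42.8298 ≈ 0.440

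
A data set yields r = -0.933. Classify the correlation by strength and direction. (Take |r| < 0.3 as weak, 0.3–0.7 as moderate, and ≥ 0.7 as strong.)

r = -0.933 < 0 so the relationship is negative.
|r| = 0.933, which falls in the strong range.

strong negative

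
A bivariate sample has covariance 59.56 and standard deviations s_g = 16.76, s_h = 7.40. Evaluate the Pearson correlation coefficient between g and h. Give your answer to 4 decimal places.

0.4802

r = Cov(g,h) / (s_g · s_h) = 59.56 / (16.76 × 7.40)
  = 59.56 / 124.0240 ≈ 0.4802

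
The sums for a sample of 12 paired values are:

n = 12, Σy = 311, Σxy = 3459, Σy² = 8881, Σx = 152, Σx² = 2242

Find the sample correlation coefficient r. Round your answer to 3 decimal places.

-0.942

r = (nΣxy − ΣxΣy) / √[(nΣx² − (Σx)²)(nΣy² − (Σy)²)]
Numerator: 12×3459 − 152×311 = -5764
Denominator: √[(26904 − 23104)(106572 − 96721)] = √[3800 × 9851] = 6118.3168
r = -5764 / 6118.3168 ≈ -0.942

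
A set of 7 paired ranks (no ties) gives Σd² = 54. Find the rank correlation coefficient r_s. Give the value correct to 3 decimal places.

ρ = 1 − 6Σd² / [n(n²−1)] = 1 − 6×54 / (7×48)
  = 1 − 324/336 = 1 − 0.9643 ≈ 0.036

0.036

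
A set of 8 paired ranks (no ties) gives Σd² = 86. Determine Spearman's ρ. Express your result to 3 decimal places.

-0.024

ρ = 1 − 6Σd² / [n(n²−1)] = 1 − 6×86 / (8×63)
  = 1 − 516/504 = 1 − 1.0238 ≈ -0.024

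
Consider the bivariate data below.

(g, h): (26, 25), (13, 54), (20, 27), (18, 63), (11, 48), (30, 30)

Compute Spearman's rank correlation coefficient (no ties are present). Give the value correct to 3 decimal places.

Rank g: 5, 2, 4, 3, 1, 6
Rank h: 1, 5, 2, 6, 4, 3
d = rank(g) − rank(h): 4, -3, 2, -3, -3, 3; Σd² = 56
ρ = 1 − 6Σd² / [n(n²−1)] = 1 − 6×56 / (6×35) = 1 − 336/210 ≈ -0.600

-0.600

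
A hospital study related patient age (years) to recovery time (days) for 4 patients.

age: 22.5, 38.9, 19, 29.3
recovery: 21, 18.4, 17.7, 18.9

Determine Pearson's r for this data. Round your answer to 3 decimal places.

n = 4, Σx = 109.7, Σy = 76, Σx² = 3238.95, Σy² = 1450.06, Σxy = 2078.33
nΣxy − ΣxΣy = 8313.32 − 8337.2 = -23.88
nΣx² − (Σx)² = 12955.8 − 12034.09 = 921.71; nΣy² − (Σy)² = 5800.24 − 5776 = 24.24
r = -23.88 / √(921.71 × 24.24) = -23.88 / 149.4732 ≈ -0.160

-0.160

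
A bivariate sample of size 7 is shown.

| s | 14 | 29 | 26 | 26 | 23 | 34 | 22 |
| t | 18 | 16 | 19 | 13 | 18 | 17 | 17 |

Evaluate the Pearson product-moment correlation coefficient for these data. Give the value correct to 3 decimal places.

n = 7, Σs = 174, Σt = 118, Σs² = 4558, Σt² = 2012, Σst = 2914
nΣst − ΣsΣt = 20398 − 20532 = -134
nΣs² − (Σs)² = 31906 − 30276 = 1630; nΣt² − (Σt)² = 14084 − 13924 = 160
r = -134 / √(1630 × 160) = -134 / 510.6858 ≈ -0.262

-0.262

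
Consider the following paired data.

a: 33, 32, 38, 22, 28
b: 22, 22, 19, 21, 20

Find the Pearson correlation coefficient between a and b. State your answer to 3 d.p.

n = 5, Σa = 153, Σb = 104, Σa² = 4825, Σb² = 2170, Σab = 3174
nΣab − ΣaΣb = 15870 − 15912 = -42
nΣa² − (Σa)² = 24125 − 23409 = 716; nΣb² − (Σb)² = 10850 − 10816 = 34
r = -42 / √(716 × 34) = -42 / 156.0256 ≈ -0.269

-0.269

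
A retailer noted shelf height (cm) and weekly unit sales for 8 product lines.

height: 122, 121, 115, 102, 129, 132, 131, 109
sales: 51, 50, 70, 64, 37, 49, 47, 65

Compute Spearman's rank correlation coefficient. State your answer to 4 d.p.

-0.7857

Rank height: 5, 4, 3, 1, 6, 8, 7, 2
Rank sales: 5, 4, 8, 6, 1, 3, 2, 7
d = rank(height) − rank(sales): 0, 0, -5, -5, 5, 5, 5, -5; Σd² = 150
ρ = 1 − 6Σd² / [n(n²−1)] = 1 − 6×150 / (8×63) = 1 − 900/504 ≈ -0.7857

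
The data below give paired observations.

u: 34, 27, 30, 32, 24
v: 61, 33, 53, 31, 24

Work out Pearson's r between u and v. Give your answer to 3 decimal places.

0.734

n = 5, Σu = 147, Σv = 202, Σu² = 4385, Σv² = 9156, Σuv = 6123
nΣuv − ΣuΣv = 30615 − 29694 = 921
nΣu² − (Σu)² = 21925 − 21609 = 316; nΣv² − (Σv)² = 45780 − 40804 = 4976
r = 921 / √(316 × 4976) = 921 / 1253.9601 ≈ 0.734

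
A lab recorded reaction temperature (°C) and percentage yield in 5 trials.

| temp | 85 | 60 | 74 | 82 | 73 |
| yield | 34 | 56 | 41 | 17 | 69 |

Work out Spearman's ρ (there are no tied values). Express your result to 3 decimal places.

-0.800

Rank temp: 5, 1, 3, 4, 2
Rank yield: 2, 4, 3, 1, 5
d = rank(temp) − rank(yield): 3, -3, 0, 3, -3; Σd² = 36
ρ = 1 − 6Σd² / [n(n²−1)] = 1 − 6×36 / (5×24) = 1 − 216/120 ≈ -0.800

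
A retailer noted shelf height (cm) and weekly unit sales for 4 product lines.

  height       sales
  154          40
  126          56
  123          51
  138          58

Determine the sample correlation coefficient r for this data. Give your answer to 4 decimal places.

n = 4, Σx = 541, Σy = 205, Σx² = 73765, Σy² = 10701, Σxy = 27493
nΣxy − ΣxΣy = 109972 − 110905 = -933
nΣx² − (Σx)² = 295060 − 292681 = 2379; nΣy² − (Σy)² = 42804 − 42025 = 779
r = -933 / √(2379 × 779) = -933 / 1361.3379 ≈ -0.6854

-0.6854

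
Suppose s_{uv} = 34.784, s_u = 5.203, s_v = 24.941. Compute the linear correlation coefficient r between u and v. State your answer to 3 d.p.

0.268

r = Cov(u,v) / (s_u · s_v) = 34.784 / (5.203 × 24.941)
  = 34.784 / 129.7680 ≈ 0.268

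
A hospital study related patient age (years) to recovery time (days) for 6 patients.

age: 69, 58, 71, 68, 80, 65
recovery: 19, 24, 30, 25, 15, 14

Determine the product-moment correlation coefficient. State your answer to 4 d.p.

-0.2503

n = 6, Σx = 411, Σy = 127, Σx² = 28415, Σy² = 2883, Σxy = 8643
nΣxy − ΣxΣy = 51858 − 52197 = -339
nΣx² − (Σx)² = 170490 − 168921 = 1569; nΣy² − (Σy)² = 17298 − 16129 = 1169
r = -339 / √(1569 × 1169) = -339 / 1354.3120 ≈ -0.2503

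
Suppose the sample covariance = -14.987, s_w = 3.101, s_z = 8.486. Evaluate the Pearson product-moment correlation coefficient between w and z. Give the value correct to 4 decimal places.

r = Cov(w,z) / (s_w · s_z) = -14.987 / (3.101 × 8.486)
  = -14.987 / 26.3151 ≈ -0.5695

-0.5695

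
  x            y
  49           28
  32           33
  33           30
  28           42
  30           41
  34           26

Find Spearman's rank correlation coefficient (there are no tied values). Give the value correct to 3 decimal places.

-0.943

Rank x: 6, 3, 4, 1, 2, 5
Rank y: 2, 4, 3, 6, 5, 1
d = rank(x) − rank(y): 4, -1, 1, -5, -3, 4; Σd² = 68
ρ = 1 − 6Σd² / [n(n²−1)] = 1 − 6×68 / (6×35) = 1 − 408/210 ≈ -0.943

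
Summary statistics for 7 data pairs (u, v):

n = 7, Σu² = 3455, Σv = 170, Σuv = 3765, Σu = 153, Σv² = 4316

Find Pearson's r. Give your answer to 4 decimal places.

0.3419

r = (nΣuv − ΣuΣv) / √[(nΣu² − (Σu)²)(nΣv² − (Σv)²)]
Numerator: 7×3765 − 153×170 = 345
Denominator: √[(24185 − 23409)(30212 − 28900)] = √[776 × 1312] = 1009.0154
r = 345 / 1009.0154 ≈ 0.3419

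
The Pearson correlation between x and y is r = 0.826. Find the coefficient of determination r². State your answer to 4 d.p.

0.6823

r² = (0.826)² = 0.6823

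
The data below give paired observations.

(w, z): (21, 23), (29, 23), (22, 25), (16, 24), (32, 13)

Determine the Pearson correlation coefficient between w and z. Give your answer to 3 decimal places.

-0.732

n = 5, Σw = 120, Σz = 108, Σw² = 3046, Σz² = 2428, Σwz = 2500
nΣwz − ΣwΣz = 12500 − 12960 = -460
nΣw² − (Σw)² = 15230 − 14400 = 830; nΣz² − (Σz)² = 12140 − 11664 = 476
r = -460 / √(830 × 476) = -460 / 628.5539 ≈ -0.732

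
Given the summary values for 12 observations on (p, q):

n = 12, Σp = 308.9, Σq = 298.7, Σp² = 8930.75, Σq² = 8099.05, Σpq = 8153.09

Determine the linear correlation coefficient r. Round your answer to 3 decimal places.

r = (nΣpq − ΣpΣq) / √[(nΣp² − (Σp)²)(nΣq² − (Σq)²)]
Numerator: 12×8153.09 − 308.9×298.7 = 5568.65
Denominator: √[(107169 − 95419.21)(97188.6 − 89221.69)] = √[11749.79 × 7966.91] = 9675.2013
r = 5568.65 / 9675.2013 ≈ 0.576

0.576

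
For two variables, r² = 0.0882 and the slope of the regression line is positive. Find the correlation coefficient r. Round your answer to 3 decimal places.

|r| = √0.0882 = 0.297
The association is positive, so r = 0.297.

0.297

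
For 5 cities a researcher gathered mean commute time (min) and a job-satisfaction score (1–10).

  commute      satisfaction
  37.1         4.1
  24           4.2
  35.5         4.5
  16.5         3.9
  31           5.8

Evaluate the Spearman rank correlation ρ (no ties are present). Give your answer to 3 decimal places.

0.300

Rank commute: 5, 2, 4, 1, 3
Rank satisfaction: 2, 3, 4, 1, 5
d = rank(commute) − rank(satisfaction): 3, -1, 0, 0, -2; Σd² = 14
ρ = 1 − 6Σd² / [n(n²−1)] = 1 − 6×14 / (5×24) = 1 − 84/120 ≈ 0.300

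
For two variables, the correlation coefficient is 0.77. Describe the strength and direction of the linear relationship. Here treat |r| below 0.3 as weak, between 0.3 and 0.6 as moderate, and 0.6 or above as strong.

strong positive

r = 0.77 > 0 so the relationship is positive.
|r| = 0.77, which falls in the strong range.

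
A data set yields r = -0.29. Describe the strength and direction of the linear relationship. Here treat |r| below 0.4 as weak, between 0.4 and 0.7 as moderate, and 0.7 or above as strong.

r = -0.29 < 0 so the relationship is negative.
|r| = 0.29, which falls in the weak range.

weak negative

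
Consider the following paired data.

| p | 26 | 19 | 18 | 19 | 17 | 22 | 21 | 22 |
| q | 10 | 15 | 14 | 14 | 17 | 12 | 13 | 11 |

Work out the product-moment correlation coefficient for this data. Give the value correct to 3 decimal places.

-0.926

n = 8, Σp = 164, Σq = 106, Σp² = 3420, Σq² = 1440, Σpq = 2131
nΣpq − ΣpΣq = 17048 − 17384 = -336
nΣp² − (Σp)² = 27360 − 26896 = 464; nΣq² − (Σq)² = 11520 − 11236 = 284
r = -336 / √(464 × 284) = -336 / 363.0096 ≈ -0.926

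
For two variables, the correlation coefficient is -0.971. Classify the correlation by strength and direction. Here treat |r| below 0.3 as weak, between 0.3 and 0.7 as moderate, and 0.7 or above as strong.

strong negative

r = -0.971 < 0 so the relationship is negative.
|r| = 0.971, which falls in the strong range.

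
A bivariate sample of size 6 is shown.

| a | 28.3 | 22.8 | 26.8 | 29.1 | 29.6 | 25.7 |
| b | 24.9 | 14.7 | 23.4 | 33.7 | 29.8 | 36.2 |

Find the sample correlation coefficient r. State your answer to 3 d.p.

n = 6, Σa = 162.3, Σb = 162.7, Σa² = 4422.43, Σb² = 4717.83, Σab = 4460.04
nΣab − ΣaΣb = 26760.24 − 26406.21 = 354.03
nΣa² − (Σa)² = 26534.58 − 26341.29 = 193.29; nΣb² − (Σb)² = 28306.98 − 26471.29 = 1835.69
r = 354.03 / √(193.29 × 1835.69) = 354.03 / 595.6681 ≈ 0.594

0.594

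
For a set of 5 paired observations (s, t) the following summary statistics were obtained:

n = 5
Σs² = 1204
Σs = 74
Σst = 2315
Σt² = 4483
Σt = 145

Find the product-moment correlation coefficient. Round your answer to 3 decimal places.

0.972

r = (nΣst − ΣsΣt) / √[(nΣs² − (Σs)²)(nΣt² − (Σt)²)]
Numerator: 5×2315 − 74×145 = 845
Denominator: √[(6020 − 5476)(22415 − 21025)] = √[544 × 1390] = 869.5746
r = 845 / 869.5746 ≈ 0.972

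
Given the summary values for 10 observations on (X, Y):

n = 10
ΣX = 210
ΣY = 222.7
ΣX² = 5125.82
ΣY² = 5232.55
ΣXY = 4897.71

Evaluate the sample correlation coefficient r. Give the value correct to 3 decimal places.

0.500

r = (nΣXY − ΣXΣY) / √[(nΣX² − (ΣX)²)(nΣY² − (ΣY)²)]
Numerator: 10×4897.71 − 210×222.7 = 2210.1
Denominator: √[(51258.2 − 44100)(52325.5 − 49595.29)] = √[7158.2 × 2730.21] = 4420.7906
r = 2210.1 / 4420.7906 ≈ 0.500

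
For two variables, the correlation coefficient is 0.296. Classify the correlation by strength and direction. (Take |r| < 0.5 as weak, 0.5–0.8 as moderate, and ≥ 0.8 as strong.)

weak positive

r = 0.296 > 0 so the relationship is positive.
|r| = 0.296, which falls in the weak range.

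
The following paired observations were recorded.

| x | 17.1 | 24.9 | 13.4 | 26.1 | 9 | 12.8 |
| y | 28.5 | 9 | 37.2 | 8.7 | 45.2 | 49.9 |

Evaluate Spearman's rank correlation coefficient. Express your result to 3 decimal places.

-0.943

Rank x: 4, 5, 3, 6, 1, 2
Rank y: 3, 2, 4, 1, 5, 6
d = rank(x) − rank(y): 1, 3, -1, 5, -4, -4; Σd² = 68
ρ = 1 − 6Σd² / [n(n²−1)] = 1 − 6×68 / (6×35) = 1 − 408/210 ≈ -0.943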